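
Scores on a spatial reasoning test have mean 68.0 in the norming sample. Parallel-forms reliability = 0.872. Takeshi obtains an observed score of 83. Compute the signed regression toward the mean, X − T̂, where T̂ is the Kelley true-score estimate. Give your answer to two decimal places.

T̂ = 0.872(83) + 0.128(68.0) = 72.376 + 8.7040 = 81.0800 → 81.080
X − T̂ = 83 − 81.080 = 1.920 → 1.92

1.92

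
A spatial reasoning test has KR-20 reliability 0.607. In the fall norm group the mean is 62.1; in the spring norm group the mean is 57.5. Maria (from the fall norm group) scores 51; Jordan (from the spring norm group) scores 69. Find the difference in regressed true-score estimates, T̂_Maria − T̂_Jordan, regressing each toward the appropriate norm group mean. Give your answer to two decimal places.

-9.12

T̂_Maria = 0.607(51) + 0.393(62.1) = 55.3623
T̂_Jordan = 0.607(69) + 0.393(57.5) = 64.4805
Difference = 55.3623 − 64.4805 = -9.1182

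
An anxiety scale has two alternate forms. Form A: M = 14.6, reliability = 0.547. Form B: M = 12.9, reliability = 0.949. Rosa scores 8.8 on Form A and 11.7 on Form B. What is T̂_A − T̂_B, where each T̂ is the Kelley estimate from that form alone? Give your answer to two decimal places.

T̂_A = 0.547(8.8) + 0.453(14.6) = 11.4274
T̂_B = 0.949(11.7) + 0.051(12.9) = 11.7612
T̂_A − T̂_B = -0.3338

-0.33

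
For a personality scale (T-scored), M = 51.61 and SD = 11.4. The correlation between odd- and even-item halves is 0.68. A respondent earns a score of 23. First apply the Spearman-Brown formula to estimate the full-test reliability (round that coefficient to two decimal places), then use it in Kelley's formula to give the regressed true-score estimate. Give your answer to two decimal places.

28.44

Spearman-Brown: ρ = 2r/(1 + r) = 2(0.68)/(1 + 0.68) = 1.360/1.68 = 0.8095 → 0.81
Weight the observed score by reliability and the mean by (1 − reliability): T̂ = 0.81·23 + 0.19·51.61 = 18.63 + 9.8059 = 28.436.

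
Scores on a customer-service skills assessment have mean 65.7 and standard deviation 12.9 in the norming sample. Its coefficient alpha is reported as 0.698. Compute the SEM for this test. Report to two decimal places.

SEM = SD · √(1 − ρ) = 12.9 × √0.302 = 12.9 × 0.5495 = 7.089

7.09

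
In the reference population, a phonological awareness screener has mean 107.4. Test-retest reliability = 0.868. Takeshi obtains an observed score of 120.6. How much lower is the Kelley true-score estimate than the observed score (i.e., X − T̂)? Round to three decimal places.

1.742

Regress the observed score toward the mean by the unreliability: T̂ = 0.868·120.6 + 0.132·107.4 = 104.6808 + 14.1768 = 118.85760.
X − T̂ = 120.6 − 118.8576 = 1.7424 → 1.742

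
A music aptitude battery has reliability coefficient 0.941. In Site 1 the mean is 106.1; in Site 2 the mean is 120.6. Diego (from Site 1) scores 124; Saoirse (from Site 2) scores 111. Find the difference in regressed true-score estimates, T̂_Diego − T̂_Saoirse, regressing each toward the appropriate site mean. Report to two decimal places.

11.38

T̂_Diego = 0.941(124) + 0.059(106.1) = 122.9439
T̂_Saoirse = 0.941(111) + 0.059(120.6) = 111.5664
Difference = 122.9439 − 111.5664 = 11.3775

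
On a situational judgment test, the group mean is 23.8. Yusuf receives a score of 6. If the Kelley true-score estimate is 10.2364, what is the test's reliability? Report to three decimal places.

0.762

T̂ = ρX + (1 − ρ)μ  ⇒  T̂ − μ = ρ(X − μ)
ρ = (T̂ − μ)/(X − μ) = (10.2364 − 23.8) / (6 − 23.8) = -13.5636 / -17.8 = 0.76200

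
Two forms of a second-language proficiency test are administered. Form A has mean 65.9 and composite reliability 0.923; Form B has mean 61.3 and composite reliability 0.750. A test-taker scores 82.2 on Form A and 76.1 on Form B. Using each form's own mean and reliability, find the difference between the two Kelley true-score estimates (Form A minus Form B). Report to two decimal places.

8.54

T̂_A = 0.923(82.2) + 0.077(65.9) = 80.9449
T̂_B = 0.750(76.1) + 0.250(61.3) = 72.4000
T̂_A − T̂_B = 8.5449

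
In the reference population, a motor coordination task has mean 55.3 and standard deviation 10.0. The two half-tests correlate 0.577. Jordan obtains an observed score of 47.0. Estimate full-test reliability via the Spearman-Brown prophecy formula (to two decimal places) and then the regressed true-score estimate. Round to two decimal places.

49.24

Spearman-Brown: ρ = 2r/(1 + r) = 2(0.577)/(1 + 0.577) = 1.1540/1.577 = 0.7318 → 0.73
T̂ = 0.73(47.0) + 0.27(55.3) = 34.310 + 14.931 = 49.241 → 49.24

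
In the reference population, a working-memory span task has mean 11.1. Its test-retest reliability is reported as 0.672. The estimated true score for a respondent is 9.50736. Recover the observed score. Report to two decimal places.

T̂ = ρX + (1 − ρ)μ  ⇒  X = (T̂ − (1 − ρ)μ) / ρ
X = (9.50736 − 0.328 × 11.1) / 0.672 = (9.50736 − 3.6408) / 0.672 = 5.86656 / 0.672 = 8.7300

8.73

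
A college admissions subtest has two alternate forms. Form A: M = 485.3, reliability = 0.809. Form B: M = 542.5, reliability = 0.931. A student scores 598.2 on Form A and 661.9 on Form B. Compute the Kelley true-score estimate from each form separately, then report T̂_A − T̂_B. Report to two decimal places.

-77.03

T̂_A = 0.809(598.2) + 0.191(485.3) = 576.6361
T̂_B = 0.931(661.9) + 0.069(542.5) = 653.6614
T̂_A − T̂_B = -77.0253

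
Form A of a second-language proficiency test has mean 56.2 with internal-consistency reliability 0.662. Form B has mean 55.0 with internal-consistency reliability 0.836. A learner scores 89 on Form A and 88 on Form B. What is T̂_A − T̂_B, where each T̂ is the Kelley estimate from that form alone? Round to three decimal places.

T̂_A = 0.662(89) + 0.338(56.2) = 77.91360
T̂_B = 0.836(88) + 0.164(55.0) = 82.58800
T̂_A − T̂_B = -4.67440

-4.674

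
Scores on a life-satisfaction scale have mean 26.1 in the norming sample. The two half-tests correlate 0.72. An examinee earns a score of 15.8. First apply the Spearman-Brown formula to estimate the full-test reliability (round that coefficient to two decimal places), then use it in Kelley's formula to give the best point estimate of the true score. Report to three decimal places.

Spearman-Brown: ρ = 2r/(1 + r) = 2(0.72)/(1 + 0.72) = 1.440/1.72 = 0.8372 → 0.84
T̂ = 0.84(15.8) + 0.16(26.1) = 13.272 + 4.176 = 17.4480 → 17.448

17.448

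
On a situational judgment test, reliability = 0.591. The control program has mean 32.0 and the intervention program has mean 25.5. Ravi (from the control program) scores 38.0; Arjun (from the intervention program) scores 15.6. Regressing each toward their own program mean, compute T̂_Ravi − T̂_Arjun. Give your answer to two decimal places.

15.90

T̂_Ravi = 0.591(38.0) + 0.409(32.0) = 35.5460
T̂_Arjun = 0.591(15.6) + 0.409(25.5) = 19.6491
Difference = 35.5460 − 19.6491 = 15.8969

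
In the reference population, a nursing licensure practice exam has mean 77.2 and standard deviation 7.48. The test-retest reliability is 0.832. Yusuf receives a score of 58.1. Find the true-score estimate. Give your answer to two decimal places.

T̂ = 0.832(58.1) + 0.168(77.2) = 48.3392 + 12.9696 = 61.309 → 61.31

61.31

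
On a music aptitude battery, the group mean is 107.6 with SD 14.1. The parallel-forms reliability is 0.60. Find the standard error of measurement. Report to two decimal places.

8.92

SEM = SD · √(1 − ρ) = 14.1 × √0.40 = 14.1 × 0.6325 = 8.918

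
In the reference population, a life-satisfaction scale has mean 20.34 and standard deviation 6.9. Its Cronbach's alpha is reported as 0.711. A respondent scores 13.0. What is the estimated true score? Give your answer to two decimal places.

Regress the observed score toward the mean by the unreliability: T̂ = 0.711·13.0 + 0.289·20.34 = 9.2430 + 5.87826 = 15.121.

15.12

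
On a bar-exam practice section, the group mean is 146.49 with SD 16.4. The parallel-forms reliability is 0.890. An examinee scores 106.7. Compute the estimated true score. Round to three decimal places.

111.077

T̂ = ρX + (1 − ρ)μ
  = 0.890 × 106.7 + 0.110 × 146.49
  = 94.9630 + 16.11390
  = 111.0769
  ≈ 111.077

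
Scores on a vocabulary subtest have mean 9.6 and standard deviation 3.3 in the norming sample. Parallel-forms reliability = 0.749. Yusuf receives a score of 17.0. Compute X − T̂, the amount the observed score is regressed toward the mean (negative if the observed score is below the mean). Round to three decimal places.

Kelley's formula gives T̂ = 0.749·17.0 + 0.251·9.6 = 12.7330 + 2.4096 = 15.14260.
X − T̂ = 17.0 − 15.1426 = 1.8574 → 1.857

1.857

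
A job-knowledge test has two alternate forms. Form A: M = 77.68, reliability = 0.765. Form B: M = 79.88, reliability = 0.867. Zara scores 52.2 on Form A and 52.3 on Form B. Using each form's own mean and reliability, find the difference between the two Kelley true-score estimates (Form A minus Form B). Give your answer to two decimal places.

T̂_A = 0.765(52.2) + 0.235(77.68) = 58.1878
T̂_B = 0.867(52.3) + 0.133(79.88) = 55.9681
T̂_A − T̂_B = 2.2197

2.22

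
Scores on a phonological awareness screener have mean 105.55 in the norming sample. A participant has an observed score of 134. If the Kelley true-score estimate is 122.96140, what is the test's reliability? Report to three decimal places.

0.612

T̂ = ρX + (1 − ρ)μ  ⇒  T̂ − μ = ρ(X − μ)
ρ = (T̂ − μ)/(X − μ) = (122.96140 − 105.55) / (134 − 105.55) = 17.41140 / 28.45 = 0.61200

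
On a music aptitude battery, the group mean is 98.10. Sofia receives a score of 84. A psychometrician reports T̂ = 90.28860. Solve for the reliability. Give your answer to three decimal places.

T̂ = ρX + (1 − ρ)μ  ⇒  T̂ − μ = ρ(X − μ)
ρ = (T̂ − μ)/(X − μ) = (90.28860 − 98.10) / (84 − 98.10) = -7.81140 / -14.10 = 0.55400

0.554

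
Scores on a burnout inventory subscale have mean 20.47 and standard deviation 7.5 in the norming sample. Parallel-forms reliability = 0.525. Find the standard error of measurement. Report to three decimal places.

SEM = SD · √(1 − ρ) = 7.5 × √0.475 = 7.5 × 0.6892 = 5.1690

5.169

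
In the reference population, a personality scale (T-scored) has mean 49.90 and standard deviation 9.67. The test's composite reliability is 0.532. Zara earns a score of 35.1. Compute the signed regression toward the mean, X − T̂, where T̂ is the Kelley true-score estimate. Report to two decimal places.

T̂ = 0.532(35.1) + 0.468(49.90) = 18.6732 + 23.35320 = 42.0264 → 42.026
X − T̂ = 35.1 − 42.026 = -6.926 → -6.93

-6.93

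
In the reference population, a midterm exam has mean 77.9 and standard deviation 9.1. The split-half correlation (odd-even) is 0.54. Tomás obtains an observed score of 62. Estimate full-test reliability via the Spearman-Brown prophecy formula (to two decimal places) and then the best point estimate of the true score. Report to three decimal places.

Spearman-Brown: ρ = 2r/(1 + r) = 2(0.54)/(1 + 0.54) = 1.080/1.54 = 0.7013 → 0.70
T̂ = 0.70(62) + 0.30(77.9) = 43.40 + 23.370 = 66.7700 → 66.770

66.770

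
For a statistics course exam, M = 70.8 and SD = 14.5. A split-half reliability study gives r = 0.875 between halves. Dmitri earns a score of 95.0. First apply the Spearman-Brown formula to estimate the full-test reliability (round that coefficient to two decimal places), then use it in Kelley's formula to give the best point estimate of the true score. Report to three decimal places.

93.306

Spearman-Brown: ρ = 2r/(1 + r) = 2(0.875)/(1 + 0.875) = 1.7500/1.875 = 0.9333 → 0.93
T̂ = ρX + (1 − ρ)μ
  = 0.93 × 95.0 + 0.07 × 70.8
  = 88.350 + 4.956
  = 93.3060
  ≈ 93.306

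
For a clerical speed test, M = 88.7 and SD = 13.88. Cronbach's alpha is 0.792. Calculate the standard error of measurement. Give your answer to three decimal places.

SEM = SD · √(1 − ρ) = 13.88 × √0.208 = 13.88 × 0.4561 = 6.3303

6.330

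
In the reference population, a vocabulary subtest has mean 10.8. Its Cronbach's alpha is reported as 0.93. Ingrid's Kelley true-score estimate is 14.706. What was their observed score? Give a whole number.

T̂ = ρX + (1 − ρ)μ  ⇒  X = (T̂ − (1 − ρ)μ) / ρ
X = (14.706 − 0.07 × 10.8) / 0.93 = (14.706 − 0.756) / 0.93 = 13.950 / 0.93 = 15.00

15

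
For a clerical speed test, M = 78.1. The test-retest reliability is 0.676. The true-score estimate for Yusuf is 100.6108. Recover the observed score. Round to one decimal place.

111.4

T̂ = ρX + (1 − ρ)μ  ⇒  X = (T̂ − (1 − ρ)μ) / ρ
X = (100.6108 − 0.324 × 78.1) / 0.676 = (100.6108 − 25.3044) / 0.676 = 75.3064 / 0.676 = 111.400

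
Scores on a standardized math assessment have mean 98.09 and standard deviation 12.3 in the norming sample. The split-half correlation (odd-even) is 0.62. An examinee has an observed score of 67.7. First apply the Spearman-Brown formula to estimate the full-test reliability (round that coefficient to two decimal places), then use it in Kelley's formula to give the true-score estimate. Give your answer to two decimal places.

Spearman-Brown: ρ = 2r/(1 + r) = 2(0.62)/(1 + 0.62) = 1.240/1.62 = 0.7654 → 0.77
T̂ = 0.77(67.7) + 0.23(98.09) = 52.129 + 22.5607 = 74.690 → 74.69

74.69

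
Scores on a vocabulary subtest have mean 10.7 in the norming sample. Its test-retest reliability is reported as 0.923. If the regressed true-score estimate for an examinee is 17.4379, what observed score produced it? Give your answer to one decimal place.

T̂ = ρX + (1 − ρ)μ  ⇒  X = (T̂ − (1 − ρ)μ) / ρ
X = (17.4379 − 0.077 × 10.7) / 0.923 = (17.4379 − 0.8239) / 0.923 = 16.6140 / 0.923 = 18.000

18.0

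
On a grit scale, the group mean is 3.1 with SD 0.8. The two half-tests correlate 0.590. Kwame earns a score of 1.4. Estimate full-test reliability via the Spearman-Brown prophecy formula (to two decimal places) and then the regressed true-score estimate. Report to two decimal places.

Spearman-Brown: ρ = 2r/(1 + r) = 2(0.590)/(1 + 0.590) = 1.1800/1.590 = 0.7421 → 0.74
Regress the observed score toward the mean by the unreliability: T̂ = 0.74·1.4 + 0.26·3.1 = 1.036 + 0.806 = 1.842.

1.84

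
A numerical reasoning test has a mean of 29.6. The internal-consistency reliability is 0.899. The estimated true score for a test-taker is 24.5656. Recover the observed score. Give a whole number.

T̂ = ρX + (1 − ρ)μ  ⇒  X = (T̂ − (1 − ρ)μ) / ρ
X = (24.5656 − 0.101 × 29.6) / 0.899 = (24.5656 − 2.9896) / 0.899 = 21.5760 / 0.899 = 24.00

24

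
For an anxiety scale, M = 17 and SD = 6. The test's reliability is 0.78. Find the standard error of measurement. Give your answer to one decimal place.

2.8

SEM = SD · √(1 − ρ) = 6 × √0.22 = 6 × 0.4690 = 2.814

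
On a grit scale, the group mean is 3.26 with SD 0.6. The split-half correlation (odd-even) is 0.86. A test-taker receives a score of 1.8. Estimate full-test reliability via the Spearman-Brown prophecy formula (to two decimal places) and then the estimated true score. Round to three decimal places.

1.917

Spearman-Brown: ρ = 2r/(1 + r) = 2(0.86)/(1 + 0.86) = 1.720/1.86 = 0.9247 → 0.92
Regress the observed score toward the mean by the unreliability: T̂ = 0.92·1.8 + 0.08·3.26 = 1.656 + 0.2608 = 1.9168.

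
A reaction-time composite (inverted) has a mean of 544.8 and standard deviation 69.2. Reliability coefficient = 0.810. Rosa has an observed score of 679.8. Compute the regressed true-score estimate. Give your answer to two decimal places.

654.15

T̂ = 0.810(679.8) + 0.190(544.8) = 550.6380 + 103.5120 = 654.150 → 654.15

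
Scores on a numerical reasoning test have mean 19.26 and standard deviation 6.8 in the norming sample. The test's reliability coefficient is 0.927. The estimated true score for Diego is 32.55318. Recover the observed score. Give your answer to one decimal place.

33.6

T̂ = ρX + (1 − ρ)μ  ⇒  X = (T̂ − (1 − ρ)μ) / ρ
X = (32.55318 − 0.073 × 19.26) / 0.927 = (32.55318 − 1.40598) / 0.927 = 31.14720 / 0.927 = 33.600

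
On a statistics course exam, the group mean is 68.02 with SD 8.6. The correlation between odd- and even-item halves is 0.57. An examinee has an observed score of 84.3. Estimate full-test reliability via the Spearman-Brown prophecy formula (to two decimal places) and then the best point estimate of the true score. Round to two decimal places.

79.90

Spearman-Brown: ρ = 2r/(1 + r) = 2(0.57)/(1 + 0.57) = 1.140/1.57 = 0.7261 → 0.73
T̂ = ρX + (1 − ρ)μ
  = 0.73 × 84.3 + 0.27 × 68.02
  = 61.539 + 18.3654
  = 79.904
  ≈ 79.90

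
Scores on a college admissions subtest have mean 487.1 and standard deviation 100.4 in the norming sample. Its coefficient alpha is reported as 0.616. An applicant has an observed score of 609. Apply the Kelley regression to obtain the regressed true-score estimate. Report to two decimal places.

562.19

T̂ = ρX + (1 − ρ)μ
  = 0.616 × 609 + 0.384 × 487.1
  = 375.144 + 187.0464
  = 562.190
  ≈ 562.19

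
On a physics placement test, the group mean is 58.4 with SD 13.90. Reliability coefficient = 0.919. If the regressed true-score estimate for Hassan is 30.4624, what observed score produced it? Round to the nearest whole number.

28

T̂ = ρX + (1 − ρ)μ  ⇒  X = (T̂ − (1 − ρ)μ) / ρ
X = (30.4624 − 0.081 × 58.4) / 0.919 = (30.4624 − 4.7304) / 0.919 = 25.7320 / 0.919 = 28.00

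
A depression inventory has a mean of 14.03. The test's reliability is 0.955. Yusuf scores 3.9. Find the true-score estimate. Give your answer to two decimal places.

4.36

T̂ = 0.955(3.9) + 0.045(14.03) = 3.7245 + 0.63135 = 4.356 → 4.36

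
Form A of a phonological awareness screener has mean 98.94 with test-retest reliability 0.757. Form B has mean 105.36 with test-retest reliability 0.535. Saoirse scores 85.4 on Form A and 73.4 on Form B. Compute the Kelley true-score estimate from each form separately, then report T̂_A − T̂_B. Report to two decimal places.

0.43

T̂_A = 0.757(85.4) + 0.243(98.94) = 88.6902
T̂_B = 0.535(73.4) + 0.465(105.36) = 88.2614
T̂_A − T̂_B = 0.4288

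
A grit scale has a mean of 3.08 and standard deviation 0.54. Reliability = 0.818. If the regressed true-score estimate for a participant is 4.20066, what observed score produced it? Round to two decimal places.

4.45

T̂ = ρX + (1 − ρ)μ  ⇒  X = (T̂ − (1 − ρ)μ) / ρ
X = (4.20066 − 0.182 × 3.08) / 0.818 = (4.20066 − 0.56056) / 0.818 = 3.64010 / 0.818 = 4.4500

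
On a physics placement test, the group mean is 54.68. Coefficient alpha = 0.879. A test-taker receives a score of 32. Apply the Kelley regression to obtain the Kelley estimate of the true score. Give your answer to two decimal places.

T̂ = 0.879(32) + 0.121(54.68) = 28.128 + 6.61628 = 34.744 → 34.74

34.74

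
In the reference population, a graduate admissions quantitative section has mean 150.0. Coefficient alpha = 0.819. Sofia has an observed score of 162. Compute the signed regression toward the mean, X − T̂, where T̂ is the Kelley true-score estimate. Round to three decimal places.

2.172

T̂ = ρX + (1 − ρ)μ
  = 0.819 × 162 + 0.181 × 150.0
  = 132.678 + 27.1500
  = 159.82800
  ≈ 159.8280
X − T̂ = 162 − 159.8280 = 2.1720 → 2.172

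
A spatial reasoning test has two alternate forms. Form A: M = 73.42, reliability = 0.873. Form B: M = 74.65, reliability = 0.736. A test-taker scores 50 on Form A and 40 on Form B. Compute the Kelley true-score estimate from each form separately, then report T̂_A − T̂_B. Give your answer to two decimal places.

T̂_A = 0.873(50) + 0.127(73.42) = 52.9743
T̂_B = 0.736(40) + 0.264(74.65) = 49.1476
T̂_A − T̂_B = 3.8267

3.83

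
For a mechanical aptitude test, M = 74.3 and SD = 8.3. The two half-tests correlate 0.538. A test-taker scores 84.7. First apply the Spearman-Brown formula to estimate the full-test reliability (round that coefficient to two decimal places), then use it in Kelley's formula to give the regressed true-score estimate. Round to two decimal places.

81.58

Spearman-Brown: ρ = 2r/(1 + r) = 2(0.538)/(1 + 0.538) = 1.0760/1.538 = 0.6996 → 0.70
Weight the observed score by reliability and the mean by (1 − reliability): T̂ = 0.70·84.7 + 0.30·74.3 = 59.290 + 22.290 = 81.580.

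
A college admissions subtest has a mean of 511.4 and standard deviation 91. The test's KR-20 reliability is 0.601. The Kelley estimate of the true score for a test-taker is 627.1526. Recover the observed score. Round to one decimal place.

T̂ = ρX + (1 − ρ)μ  ⇒  X = (T̂ − (1 − ρ)μ) / ρ
X = (627.1526 − 0.399 × 511.4) / 0.601 = (627.1526 − 204.0486) / 0.601 = 423.1040 / 0.601 = 704.000

704.0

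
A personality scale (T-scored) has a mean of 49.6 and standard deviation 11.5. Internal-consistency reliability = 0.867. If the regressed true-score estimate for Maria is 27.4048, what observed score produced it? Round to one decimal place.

T̂ = ρX + (1 − ρ)μ  ⇒  X = (T̂ − (1 − ρ)μ) / ρ
X = (27.4048 − 0.133 × 49.6) / 0.867 = (27.4048 − 6.5968) / 0.867 = 20.8080 / 0.867 = 24.000

24.0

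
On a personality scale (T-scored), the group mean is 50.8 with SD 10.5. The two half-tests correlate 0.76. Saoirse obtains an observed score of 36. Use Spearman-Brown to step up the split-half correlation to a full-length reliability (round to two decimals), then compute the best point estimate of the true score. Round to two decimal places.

38.07

Spearman-Brown: ρ = 2r/(1 + r) = 2(0.76)/(1 + 0.76) = 1.520/1.76 = 0.8636 → 0.86
T̂ = ρX + (1 − ρ)μ
  = 0.86 × 36 + 0.14 × 50.8
  = 30.96 + 7.112
  = 38.072
  ≈ 38.07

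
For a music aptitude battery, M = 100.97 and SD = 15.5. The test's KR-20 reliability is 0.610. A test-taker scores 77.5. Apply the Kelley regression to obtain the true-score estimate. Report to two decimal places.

86.65

T̂ = 0.610(77.5) + 0.390(100.97) = 47.2750 + 39.37830 = 86.653 → 86.65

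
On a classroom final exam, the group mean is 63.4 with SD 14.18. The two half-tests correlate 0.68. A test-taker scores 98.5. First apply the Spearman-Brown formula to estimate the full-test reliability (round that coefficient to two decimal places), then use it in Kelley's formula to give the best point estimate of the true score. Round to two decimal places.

91.83

Spearman-Brown: ρ = 2r/(1 + r) = 2(0.68)/(1 + 0.68) = 1.360/1.68 = 0.8095 → 0.81
Kelley's formula gives T̂ = 0.81·98.5 + 0.19·63.4 = 79.785 + 12.046 = 91.831.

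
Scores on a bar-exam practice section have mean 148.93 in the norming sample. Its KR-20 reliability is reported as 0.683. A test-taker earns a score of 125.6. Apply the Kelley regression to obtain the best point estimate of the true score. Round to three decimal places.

Weight the observed score by reliability and the mean by (1 − reliability): T̂ = 0.683·125.6 + 0.317·148.93 = 85.7848 + 47.21081 = 132.9956.

132.996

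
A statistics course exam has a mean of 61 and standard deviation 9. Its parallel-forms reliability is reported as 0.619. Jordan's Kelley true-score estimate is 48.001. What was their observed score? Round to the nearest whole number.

T̂ = ρX + (1 − ρ)μ  ⇒  X = (T̂ − (1 − ρ)μ) / ρ
X = (48.001 − 0.381 × 61) / 0.619 = (48.001 − 23.241) / 0.619 = 24.760 / 0.619 = 40.00

40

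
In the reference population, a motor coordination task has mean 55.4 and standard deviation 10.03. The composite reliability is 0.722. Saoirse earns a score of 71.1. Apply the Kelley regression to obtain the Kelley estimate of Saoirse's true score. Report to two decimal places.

66.74

T̂ = ρX + (1 − ρ)μ
  = 0.722 × 71.1 + 0.278 × 55.4
  = 51.3342 + 15.4012
  = 66.735
  ≈ 66.74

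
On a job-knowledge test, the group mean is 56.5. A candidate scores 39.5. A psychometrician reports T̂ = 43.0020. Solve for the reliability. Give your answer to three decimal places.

0.794

T̂ = ρX + (1 − ρ)μ  ⇒  T̂ − μ = ρ(X − μ)
ρ = (T̂ − μ)/(X − μ) = (43.0020 − 56.5) / (39.5 − 56.5) = -13.4980 / -17.0 = 0.79400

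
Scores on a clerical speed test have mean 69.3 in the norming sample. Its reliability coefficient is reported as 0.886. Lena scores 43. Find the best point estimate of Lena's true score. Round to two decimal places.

46.00

Kelley's formula gives T̂ = 0.886·43 + 0.114·69.3 = 38.098 + 7.9002 = 45.998.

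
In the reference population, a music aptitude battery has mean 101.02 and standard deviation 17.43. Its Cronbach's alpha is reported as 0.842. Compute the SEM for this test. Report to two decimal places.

SEM = SD · √(1 − ρ) = 17.43 × √0.158 = 17.43 × 0.3975 = 6.928

6.93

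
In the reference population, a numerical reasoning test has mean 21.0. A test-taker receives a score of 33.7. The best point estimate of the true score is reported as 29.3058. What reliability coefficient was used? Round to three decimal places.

0.654

T̂ = ρX + (1 − ρ)μ  ⇒  T̂ − μ = ρ(X − μ)
ρ = (T̂ − μ)/(X − μ) = (29.3058 − 21.0) / (33.7 − 21.0) = 8.3058 / 12.7 = 0.65400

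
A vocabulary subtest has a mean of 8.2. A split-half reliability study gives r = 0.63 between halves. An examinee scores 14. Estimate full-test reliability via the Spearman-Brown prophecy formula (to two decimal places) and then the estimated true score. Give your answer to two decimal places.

Spearman-Brown: ρ = 2r/(1 + r) = 2(0.63)/(1 + 0.63) = 1.260/1.63 = 0.7730 → 0.77
T̂ = 0.77(14) + 0.23(8.2) = 10.78 + 1.886 = 12.666 → 12.67

12.67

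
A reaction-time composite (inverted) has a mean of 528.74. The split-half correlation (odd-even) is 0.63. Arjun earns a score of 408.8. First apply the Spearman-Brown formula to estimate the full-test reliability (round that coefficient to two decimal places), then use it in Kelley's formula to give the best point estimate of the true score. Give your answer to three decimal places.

Spearman-Brown: ρ = 2r/(1 + r) = 2(0.63)/(1 + 0.63) = 1.260/1.63 = 0.7730 → 0.77
T̂ = 0.77(408.8) + 0.23(528.74) = 314.776 + 121.6102 = 436.3862 → 436.386

436.386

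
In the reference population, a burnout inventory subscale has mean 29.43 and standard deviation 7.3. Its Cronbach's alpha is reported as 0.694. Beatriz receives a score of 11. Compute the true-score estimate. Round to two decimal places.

16.64

T̂ = ρX + (1 − ρ)μ
  = 0.694 × 11 + 0.306 × 29.43
  = 7.634 + 9.00558
  = 16.640
  ≈ 16.64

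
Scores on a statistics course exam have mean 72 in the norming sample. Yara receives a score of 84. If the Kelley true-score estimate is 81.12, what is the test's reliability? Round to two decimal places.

0.76

T̂ = ρX + (1 − ρ)μ  ⇒  T̂ − μ = ρ(X − μ)
ρ = (T̂ − μ)/(X − μ) = (81.12 − 72) / (84 − 72) = 9.12 / 12.0 = 0.7600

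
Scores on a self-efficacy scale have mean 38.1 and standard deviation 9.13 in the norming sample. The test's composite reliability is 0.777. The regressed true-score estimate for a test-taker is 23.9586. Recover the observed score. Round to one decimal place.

19.9

T̂ = ρX + (1 − ρ)μ  ⇒  X = (T̂ − (1 − ρ)μ) / ρ
X = (23.9586 − 0.223 × 38.1) / 0.777 = (23.9586 − 8.4963) / 0.777 = 15.4623 / 0.777 = 19.900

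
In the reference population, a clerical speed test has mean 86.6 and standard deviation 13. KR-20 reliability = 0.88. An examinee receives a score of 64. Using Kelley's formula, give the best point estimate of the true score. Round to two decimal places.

66.71

T̂ = 0.88(64) + 0.12(86.6) = 56.32 + 10.392 = 66.712 → 66.71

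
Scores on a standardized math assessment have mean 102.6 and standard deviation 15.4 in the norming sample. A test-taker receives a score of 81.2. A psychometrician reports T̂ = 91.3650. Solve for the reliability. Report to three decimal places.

T̂ = ρX + (1 − ρ)μ  ⇒  T̂ − μ = ρ(X − μ)
ρ = (T̂ − μ)/(X − μ) = (91.3650 − 102.6) / (81.2 − 102.6) = -11.2350 / -21.4 = 0.52500

0.525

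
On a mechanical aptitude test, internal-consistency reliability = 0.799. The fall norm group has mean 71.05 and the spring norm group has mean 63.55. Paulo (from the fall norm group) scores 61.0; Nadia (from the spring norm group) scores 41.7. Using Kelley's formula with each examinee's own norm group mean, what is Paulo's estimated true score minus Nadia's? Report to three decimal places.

16.928

T̂_Paulo = 0.799(61.0) + 0.201(71.05) = 63.02005
T̂_Nadia = 0.799(41.7) + 0.201(63.55) = 46.09185
Difference = 63.02005 − 46.09185 = 16.92820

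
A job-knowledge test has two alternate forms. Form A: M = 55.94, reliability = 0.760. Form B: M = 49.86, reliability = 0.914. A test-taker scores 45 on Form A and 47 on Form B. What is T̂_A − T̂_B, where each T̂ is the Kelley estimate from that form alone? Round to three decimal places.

T̂_A = 0.760(45) + 0.240(55.94) = 47.62560
T̂_B = 0.914(47) + 0.086(49.86) = 47.24596
T̂_A − T̂_B = 0.37964

0.380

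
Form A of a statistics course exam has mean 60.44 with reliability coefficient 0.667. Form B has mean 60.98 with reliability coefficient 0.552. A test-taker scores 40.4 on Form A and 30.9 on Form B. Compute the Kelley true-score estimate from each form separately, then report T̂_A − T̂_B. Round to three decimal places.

2.697

T̂_A = 0.667(40.4) + 0.333(60.44) = 47.07332
T̂_B = 0.552(30.9) + 0.448(60.98) = 44.37584
T̂_A − T̂_B = 2.69748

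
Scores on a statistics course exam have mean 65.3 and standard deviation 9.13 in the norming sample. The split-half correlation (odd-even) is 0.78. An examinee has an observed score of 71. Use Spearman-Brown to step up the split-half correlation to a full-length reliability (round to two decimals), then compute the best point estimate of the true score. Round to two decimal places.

Spearman-Brown: ρ = 2r/(1 + r) = 2(0.78)/(1 + 0.78) = 1.560/1.78 = 0.8764 → 0.88
Kelley's formula gives T̂ = 0.88·71 + 0.12·65.3 = 62.48 + 7.836 = 70.316.

70.32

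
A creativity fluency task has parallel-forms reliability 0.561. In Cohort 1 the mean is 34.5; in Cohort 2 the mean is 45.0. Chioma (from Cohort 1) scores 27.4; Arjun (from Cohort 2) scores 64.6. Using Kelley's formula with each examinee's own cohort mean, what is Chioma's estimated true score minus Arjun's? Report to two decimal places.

T̂_Chioma = 0.561(27.4) + 0.439(34.5) = 30.5169
T̂_Arjun = 0.561(64.6) + 0.439(45.0) = 55.9956
Difference = 30.5169 − 55.9956 = -25.4787

-25.48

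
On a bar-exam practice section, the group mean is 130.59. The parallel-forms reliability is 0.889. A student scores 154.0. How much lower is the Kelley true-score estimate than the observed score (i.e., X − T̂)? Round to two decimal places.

2.60

T̂ = 0.889(154.0) + 0.111(130.59) = 136.9060 + 14.49549 = 151.4015 → 151.401
X − T̂ = 154.0 − 151.401 = 2.599 → 2.60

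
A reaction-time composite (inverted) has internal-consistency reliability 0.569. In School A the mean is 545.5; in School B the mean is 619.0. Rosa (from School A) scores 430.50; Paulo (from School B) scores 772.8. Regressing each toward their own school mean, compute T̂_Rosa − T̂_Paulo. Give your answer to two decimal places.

T̂_Rosa = 0.569(430.50) + 0.431(545.5) = 480.0650
T̂_Paulo = 0.569(772.8) + 0.431(619.0) = 706.5122
Difference = 480.0650 − 706.5122 = -226.4472

-226.45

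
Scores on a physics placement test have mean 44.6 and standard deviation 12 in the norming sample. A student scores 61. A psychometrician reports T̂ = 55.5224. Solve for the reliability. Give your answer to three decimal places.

T̂ = ρX + (1 − ρ)μ  ⇒  T̂ − μ = ρ(X − μ)
ρ = (T̂ − μ)/(X − μ) = (55.5224 − 44.6) / (61 − 44.6) = 10.9224 / 16.4 = 0.66600

0.666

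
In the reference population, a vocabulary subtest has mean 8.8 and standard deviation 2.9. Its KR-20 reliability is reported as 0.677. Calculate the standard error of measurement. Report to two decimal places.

SEM = SD · √(1 − ρ) = 2.9 × √0.323 = 2.9 × 0.5683 = 1.648

1.65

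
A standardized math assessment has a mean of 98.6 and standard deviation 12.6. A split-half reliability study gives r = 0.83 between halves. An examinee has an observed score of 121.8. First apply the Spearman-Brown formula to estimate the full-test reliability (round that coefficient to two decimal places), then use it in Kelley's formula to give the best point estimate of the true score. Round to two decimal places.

Spearman-Brown: ρ = 2r/(1 + r) = 2(0.83)/(1 + 0.83) = 1.660/1.83 = 0.9071 → 0.91
Weight the observed score by reliability and the mean by (1 − reliability): T̂ = 0.91·121.8 + 0.09·98.6 = 110.838 + 8.874 = 119.712.

119.71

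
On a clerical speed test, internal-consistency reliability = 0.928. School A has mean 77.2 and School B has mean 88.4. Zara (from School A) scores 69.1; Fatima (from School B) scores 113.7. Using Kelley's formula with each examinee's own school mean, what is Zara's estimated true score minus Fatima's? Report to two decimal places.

-42.20

T̂_Zara = 0.928(69.1) + 0.072(77.2) = 69.6832
T̂_Fatima = 0.928(113.7) + 0.072(88.4) = 111.8784
Difference = 69.6832 − 111.8784 = -42.1952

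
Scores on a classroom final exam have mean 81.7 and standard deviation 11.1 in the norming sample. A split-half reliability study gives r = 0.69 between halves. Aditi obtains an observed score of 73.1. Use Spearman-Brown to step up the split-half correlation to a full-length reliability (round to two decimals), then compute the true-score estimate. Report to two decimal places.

Spearman-Brown: ρ = 2r/(1 + r) = 2(0.69)/(1 + 0.69) = 1.380/1.69 = 0.8166 → 0.82
T̂ = ρX + (1 − ρ)μ
  = 0.82 × 73.1 + 0.18 × 81.7
  = 59.942 + 14.706
  = 74.648
  ≈ 74.65

74.65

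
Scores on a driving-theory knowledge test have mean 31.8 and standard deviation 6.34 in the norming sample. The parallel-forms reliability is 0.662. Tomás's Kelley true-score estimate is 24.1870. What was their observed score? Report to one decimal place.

T̂ = ρX + (1 − ρ)μ  ⇒  X = (T̂ − (1 − ρ)μ) / ρ
X = (24.1870 − 0.338 × 31.8) / 0.662 = (24.1870 − 10.7484) / 0.662 = 13.4386 / 0.662 = 20.300

20.3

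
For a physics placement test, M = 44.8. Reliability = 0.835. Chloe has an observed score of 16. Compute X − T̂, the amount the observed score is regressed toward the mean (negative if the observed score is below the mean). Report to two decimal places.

-4.75

T̂ = ρX + (1 − ρ)μ
  = 0.835 × 16 + 0.165 × 44.8
  = 13.360 + 7.3920
  = 20.7520
  ≈ 20.752
X − T̂ = 16 − 20.752 = -4.752 → -4.75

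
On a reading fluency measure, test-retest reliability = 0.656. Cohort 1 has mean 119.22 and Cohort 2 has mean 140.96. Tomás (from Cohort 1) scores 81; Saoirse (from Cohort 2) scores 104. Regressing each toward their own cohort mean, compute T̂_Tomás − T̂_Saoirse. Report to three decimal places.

T̂_Tomás = 0.656(81) + 0.344(119.22) = 94.14768
T̂_Saoirse = 0.656(104) + 0.344(140.96) = 116.71424
Difference = 94.14768 − 116.71424 = -22.56656

-22.567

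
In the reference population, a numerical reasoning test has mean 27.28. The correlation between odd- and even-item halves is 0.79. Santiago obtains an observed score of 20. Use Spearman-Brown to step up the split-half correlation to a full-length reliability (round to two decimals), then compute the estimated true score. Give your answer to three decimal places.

20.874

Spearman-Brown: ρ = 2r/(1 + r) = 2(0.79)/(1 + 0.79) = 1.580/1.79 = 0.8827 → 0.88
T̂ = ρX + (1 − ρ)μ
  = 0.88 × 20 + 0.12 × 27.28
  = 17.60 + 3.2736
  = 20.8736
  ≈ 20.874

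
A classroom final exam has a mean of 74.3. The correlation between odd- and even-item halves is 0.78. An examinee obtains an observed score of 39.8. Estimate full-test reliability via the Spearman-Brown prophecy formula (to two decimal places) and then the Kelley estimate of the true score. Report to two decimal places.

Spearman-Brown: ρ = 2r/(1 + r) = 2(0.78)/(1 + 0.78) = 1.560/1.78 = 0.8764 → 0.88
Kelley's formula gives T̂ = 0.88·39.8 + 0.12·74.3 = 35.024 + 8.916 = 43.940.

43.94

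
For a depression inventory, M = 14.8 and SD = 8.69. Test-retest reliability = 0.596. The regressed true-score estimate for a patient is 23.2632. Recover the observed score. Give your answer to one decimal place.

29.0

T̂ = ρX + (1 − ρ)μ  ⇒  X = (T̂ − (1 − ρ)μ) / ρ
X = (23.2632 − 0.404 × 14.8) / 0.596 = (23.2632 − 5.9792) / 0.596 = 17.2840 / 0.596 = 29.000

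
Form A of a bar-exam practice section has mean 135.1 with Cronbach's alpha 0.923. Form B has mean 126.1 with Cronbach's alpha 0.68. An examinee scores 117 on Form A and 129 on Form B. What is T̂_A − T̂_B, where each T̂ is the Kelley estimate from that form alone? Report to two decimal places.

T̂_A = 0.923(117) + 0.077(135.1) = 118.3937
T̂_B = 0.68(129) + 0.32(126.1) = 128.0720
T̂_A − T̂_B = -9.6783

-9.68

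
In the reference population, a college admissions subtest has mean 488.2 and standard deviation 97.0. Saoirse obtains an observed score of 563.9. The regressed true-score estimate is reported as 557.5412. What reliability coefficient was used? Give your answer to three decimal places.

T̂ = ρX + (1 − ρ)μ  ⇒  T̂ − μ = ρ(X − μ)
ρ = (T̂ − μ)/(X − μ) = (557.5412 − 488.2) / (563.9 − 488.2) = 69.3412 / 75.7 = 0.91600

0.916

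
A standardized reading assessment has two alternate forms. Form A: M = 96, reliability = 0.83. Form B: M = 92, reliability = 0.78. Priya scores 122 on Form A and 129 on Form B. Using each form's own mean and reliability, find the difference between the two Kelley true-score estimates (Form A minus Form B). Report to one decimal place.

T̂_A = 0.83(122) + 0.17(96) = 117.580
T̂_B = 0.78(129) + 0.22(92) = 120.860
T̂_A − T̂_B = -3.280

-3.3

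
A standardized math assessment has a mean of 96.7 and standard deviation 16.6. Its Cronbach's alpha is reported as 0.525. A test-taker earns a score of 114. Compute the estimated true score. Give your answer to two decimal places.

T̂ = ρX + (1 − ρ)μ
  = 0.525 × 114 + 0.475 × 96.7
  = 59.850 + 45.9325
  = 105.782
  ≈ 105.78

105.78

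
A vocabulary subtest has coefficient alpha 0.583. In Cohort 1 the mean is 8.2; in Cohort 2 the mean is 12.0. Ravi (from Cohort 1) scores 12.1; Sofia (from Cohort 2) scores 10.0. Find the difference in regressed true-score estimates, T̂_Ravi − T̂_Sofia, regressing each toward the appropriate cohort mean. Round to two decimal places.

-0.36

T̂_Ravi = 0.583(12.1) + 0.417(8.2) = 10.4737
T̂_Sofia = 0.583(10.0) + 0.417(12.0) = 10.8340
Difference = 10.4737 − 10.8340 = -0.3603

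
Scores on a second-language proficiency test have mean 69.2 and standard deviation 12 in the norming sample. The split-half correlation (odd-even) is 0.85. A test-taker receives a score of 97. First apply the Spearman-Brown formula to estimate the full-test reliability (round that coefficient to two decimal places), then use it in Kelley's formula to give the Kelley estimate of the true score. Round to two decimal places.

94.78

Spearman-Brown: ρ = 2r/(1 + r) = 2(0.85)/(1 + 0.85) = 1.700/1.85 = 0.9189 → 0.92
T̂ = 0.92(97) + 0.08(69.2) = 89.24 + 5.536 = 94.776 → 94.78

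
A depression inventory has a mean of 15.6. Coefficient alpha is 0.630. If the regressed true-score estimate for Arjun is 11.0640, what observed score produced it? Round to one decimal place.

T̂ = ρX + (1 − ρ)μ  ⇒  X = (T̂ − (1 − ρ)μ) / ρ
X = (11.0640 − 0.370 × 15.6) / 0.630 = (11.0640 − 5.7720) / 0.630 = 5.2920 / 0.630 = 8.400

8.4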